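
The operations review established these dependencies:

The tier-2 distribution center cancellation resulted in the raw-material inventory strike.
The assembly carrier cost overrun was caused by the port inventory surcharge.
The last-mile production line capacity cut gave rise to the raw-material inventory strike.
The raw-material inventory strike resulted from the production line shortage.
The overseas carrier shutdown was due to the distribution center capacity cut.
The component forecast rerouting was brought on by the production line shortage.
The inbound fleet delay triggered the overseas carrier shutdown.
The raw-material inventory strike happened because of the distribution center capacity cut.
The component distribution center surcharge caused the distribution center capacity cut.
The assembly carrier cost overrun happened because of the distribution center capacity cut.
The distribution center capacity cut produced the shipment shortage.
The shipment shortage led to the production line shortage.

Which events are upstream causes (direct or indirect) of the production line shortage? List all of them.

Immediate cause of the production line shortage: the shipment shortage.
Further upstream: the component distribution center surcharge, the distribution center capacity cut.

the component distribution center surcharge, the distribution center capacity cut, the shipment shortage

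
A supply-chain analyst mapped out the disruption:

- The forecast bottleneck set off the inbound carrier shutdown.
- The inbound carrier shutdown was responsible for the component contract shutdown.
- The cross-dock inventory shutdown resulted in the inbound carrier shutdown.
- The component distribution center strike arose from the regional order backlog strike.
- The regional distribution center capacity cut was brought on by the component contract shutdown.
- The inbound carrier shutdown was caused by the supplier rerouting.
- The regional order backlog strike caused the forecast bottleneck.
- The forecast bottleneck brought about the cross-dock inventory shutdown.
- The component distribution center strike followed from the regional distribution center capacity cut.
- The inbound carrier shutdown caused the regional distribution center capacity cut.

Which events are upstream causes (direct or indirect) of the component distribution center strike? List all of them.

the component contract shutdown, the cross-dock inventory shutdown, the forecast bottleneck, the inbound carrier shutdown, the regional distribution center capacity cut, the regional order backlog strike, the supplier rerouting

Immediate causes of the component distribution center strike: the regional order backlog strike, the regional distribution center capacity cut.
Further upstream: the forecast bottleneck, the cross-dock inventory shutdown, the inbound carrier shutdown, the component contract shutdown, the supplier rerouting.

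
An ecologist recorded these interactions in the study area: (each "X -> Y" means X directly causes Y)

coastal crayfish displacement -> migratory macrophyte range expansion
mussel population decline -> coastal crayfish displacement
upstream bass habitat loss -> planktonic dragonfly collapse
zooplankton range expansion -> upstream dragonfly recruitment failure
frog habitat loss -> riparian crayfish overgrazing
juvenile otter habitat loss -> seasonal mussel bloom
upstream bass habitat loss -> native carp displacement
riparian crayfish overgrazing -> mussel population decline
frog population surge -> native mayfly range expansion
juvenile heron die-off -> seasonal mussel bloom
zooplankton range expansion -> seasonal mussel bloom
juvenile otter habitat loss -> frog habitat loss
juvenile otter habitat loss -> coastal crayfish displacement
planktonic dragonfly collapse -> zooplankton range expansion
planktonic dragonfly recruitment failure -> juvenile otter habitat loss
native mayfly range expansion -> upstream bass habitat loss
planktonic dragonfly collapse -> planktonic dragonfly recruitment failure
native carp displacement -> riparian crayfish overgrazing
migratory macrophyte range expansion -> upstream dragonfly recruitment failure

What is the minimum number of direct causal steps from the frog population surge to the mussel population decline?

5

Shortest chain: the frog population surge → the native mayfly range expansion → the upstream bass habitat loss → the native carp displacement → the riparian crayfish overgrazing → the mussel population decline.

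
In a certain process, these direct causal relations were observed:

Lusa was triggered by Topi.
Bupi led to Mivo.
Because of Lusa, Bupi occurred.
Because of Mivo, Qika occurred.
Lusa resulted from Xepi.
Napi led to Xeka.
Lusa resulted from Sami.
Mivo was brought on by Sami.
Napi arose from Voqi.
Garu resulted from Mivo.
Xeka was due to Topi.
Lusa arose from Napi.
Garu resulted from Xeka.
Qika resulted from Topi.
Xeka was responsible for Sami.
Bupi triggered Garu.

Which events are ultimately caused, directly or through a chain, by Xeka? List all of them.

Direct effects: Sami, Garu.
2 steps out: Lusa, Mivo.
3 steps out: Bupi, Qika.
Not reachable from it: Xepi, Voqi, Napi, Topi.

Bupi, Garu, Lusa, Mivo, Qika, Sami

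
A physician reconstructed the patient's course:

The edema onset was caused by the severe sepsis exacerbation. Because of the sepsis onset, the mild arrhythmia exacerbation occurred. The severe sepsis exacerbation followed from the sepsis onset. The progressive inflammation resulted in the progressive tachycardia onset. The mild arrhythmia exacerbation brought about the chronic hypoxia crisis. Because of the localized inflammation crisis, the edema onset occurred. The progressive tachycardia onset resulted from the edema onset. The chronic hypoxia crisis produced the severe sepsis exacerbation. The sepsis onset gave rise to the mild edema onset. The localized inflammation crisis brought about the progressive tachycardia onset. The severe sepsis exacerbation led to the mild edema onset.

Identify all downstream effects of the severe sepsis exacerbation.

Direct effects: the edema onset, the mild edema onset.
2 steps out: the progressive tachycardia onset.
Not reachable from it: the localized inflammation crisis, the progressive inflammation, the sepsis onset, the mild arrhythmia exacerbation, the chronic hypoxia crisis.

the edema onset, the mild edema onset, the progressive tachycardia onset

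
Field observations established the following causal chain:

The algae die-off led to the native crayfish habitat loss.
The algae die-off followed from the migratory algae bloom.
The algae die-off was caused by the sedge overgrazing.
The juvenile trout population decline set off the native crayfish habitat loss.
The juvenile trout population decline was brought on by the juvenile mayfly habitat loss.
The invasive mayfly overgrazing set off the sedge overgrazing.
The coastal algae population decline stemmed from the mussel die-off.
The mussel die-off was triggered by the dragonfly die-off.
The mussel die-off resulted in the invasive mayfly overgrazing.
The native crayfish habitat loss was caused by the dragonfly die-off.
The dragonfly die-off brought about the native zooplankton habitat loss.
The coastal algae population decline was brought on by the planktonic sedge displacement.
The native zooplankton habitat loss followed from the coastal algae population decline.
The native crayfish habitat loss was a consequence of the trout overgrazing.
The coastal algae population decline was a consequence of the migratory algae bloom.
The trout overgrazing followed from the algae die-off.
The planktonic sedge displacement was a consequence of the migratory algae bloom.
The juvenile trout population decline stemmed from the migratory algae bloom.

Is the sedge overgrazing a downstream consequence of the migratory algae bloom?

The migratory algae bloom leads to the juvenile trout population decline, the planktonic sedge displacement, the algae die-off, the coastal algae population decline, the native zooplankton habitat loss, the trout overgrazing, the native crayfish habitat loss; the sedge overgrazing is not among them.

No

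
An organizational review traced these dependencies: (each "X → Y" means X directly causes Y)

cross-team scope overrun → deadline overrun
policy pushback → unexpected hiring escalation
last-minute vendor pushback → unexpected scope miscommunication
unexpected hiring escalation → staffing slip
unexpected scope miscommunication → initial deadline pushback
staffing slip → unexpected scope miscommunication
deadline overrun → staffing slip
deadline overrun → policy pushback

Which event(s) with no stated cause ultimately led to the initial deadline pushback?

Tracing upstream from the initial deadline pushback: the initial deadline pushback ← the unexpected scope miscommunication ← the staffing slip ← the deadline overrun ← the cross-team scope overrun.
A separate upstream branch: the initial deadline pushback ← the unexpected scope miscommunication ← the last-minute vendor pushback.
Each of those chain origins has no stated cause.

the cross-team scope overrun, the last-minute vendor pushback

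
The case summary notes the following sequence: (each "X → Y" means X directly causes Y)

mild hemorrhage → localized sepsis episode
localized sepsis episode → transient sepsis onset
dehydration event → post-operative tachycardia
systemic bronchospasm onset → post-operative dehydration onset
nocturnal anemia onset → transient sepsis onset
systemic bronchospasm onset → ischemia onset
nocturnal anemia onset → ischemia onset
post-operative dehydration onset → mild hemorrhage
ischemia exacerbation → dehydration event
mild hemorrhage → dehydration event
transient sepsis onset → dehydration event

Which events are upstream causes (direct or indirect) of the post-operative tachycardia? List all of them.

the dehydration event, the ischemia exacerbation, the localized sepsis episode, the mild hemorrhage, the nocturnal anemia onset, the post-operative dehydration onset, the systemic bronchospasm onset, the transient sepsis onset

Immediate cause of the post-operative tachycardia: the dehydration event.
Further upstream: the systemic bronchospasm onset, the ischemia exacerbation, the nocturnal anemia onset, the post-operative dehydration onset, the mild hemorrhage, the localized sepsis episode, the transient sepsis onset.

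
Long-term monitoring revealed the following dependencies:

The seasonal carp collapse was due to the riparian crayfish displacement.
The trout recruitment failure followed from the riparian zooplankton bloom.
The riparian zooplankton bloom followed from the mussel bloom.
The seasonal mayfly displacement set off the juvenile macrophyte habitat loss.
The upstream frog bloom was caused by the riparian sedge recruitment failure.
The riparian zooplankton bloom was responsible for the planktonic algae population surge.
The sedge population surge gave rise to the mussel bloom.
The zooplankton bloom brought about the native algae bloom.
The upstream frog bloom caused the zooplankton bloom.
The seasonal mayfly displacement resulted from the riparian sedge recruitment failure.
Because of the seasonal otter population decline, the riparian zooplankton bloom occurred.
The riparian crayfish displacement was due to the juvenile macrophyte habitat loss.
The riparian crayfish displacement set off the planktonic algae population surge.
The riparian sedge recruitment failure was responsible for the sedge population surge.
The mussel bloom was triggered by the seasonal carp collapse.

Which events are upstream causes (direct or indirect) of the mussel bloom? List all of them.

the juvenile macrophyte habitat loss, the riparian crayfish displacement, the riparian sedge recruitment failure, the seasonal carp collapse, the seasonal mayfly displacement, the sedge population surge

Immediate causes of the mussel bloom: the sedge population surge, the seasonal carp collapse.
Further upstream: the riparian sedge recruitment failure, the seasonal mayfly displacement, the juvenile macrophyte habitat loss, the riparian crayfish displacement.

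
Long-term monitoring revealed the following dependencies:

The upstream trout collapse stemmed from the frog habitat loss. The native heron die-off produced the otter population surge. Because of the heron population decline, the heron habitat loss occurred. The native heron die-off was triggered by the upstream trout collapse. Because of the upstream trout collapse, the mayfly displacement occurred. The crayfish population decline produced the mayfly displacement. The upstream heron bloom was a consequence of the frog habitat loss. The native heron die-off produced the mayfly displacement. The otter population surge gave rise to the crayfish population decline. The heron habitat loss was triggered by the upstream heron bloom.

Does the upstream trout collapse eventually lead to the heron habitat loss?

The upstream trout collapse leads to the native heron die-off, the otter population surge, the crayfish population decline, the mayfly displacement; the heron habitat loss is not among them.

No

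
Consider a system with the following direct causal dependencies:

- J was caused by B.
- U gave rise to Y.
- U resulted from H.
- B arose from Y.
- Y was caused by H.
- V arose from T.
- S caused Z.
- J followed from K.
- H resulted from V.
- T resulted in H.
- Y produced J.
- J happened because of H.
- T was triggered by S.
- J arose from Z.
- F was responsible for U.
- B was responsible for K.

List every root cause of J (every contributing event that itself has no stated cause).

F, S

Tracing upstream from J: J ← Z ← S.
A separate upstream branch: J ← Y ← U ← F.
Each of those chain origins has no stated cause.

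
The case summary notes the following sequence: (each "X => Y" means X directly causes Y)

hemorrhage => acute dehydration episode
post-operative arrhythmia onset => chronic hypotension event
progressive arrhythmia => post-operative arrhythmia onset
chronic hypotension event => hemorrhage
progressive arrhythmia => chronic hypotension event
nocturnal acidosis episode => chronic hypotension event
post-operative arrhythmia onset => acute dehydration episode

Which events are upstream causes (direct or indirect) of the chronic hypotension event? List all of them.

Immediate causes of the chronic hypotension event: the progressive arrhythmia, the post-operative arrhythmia onset, the nocturnal acidosis episode.

the nocturnal acidosis episode, the post-operative arrhythmia onset, the progressive arrhythmia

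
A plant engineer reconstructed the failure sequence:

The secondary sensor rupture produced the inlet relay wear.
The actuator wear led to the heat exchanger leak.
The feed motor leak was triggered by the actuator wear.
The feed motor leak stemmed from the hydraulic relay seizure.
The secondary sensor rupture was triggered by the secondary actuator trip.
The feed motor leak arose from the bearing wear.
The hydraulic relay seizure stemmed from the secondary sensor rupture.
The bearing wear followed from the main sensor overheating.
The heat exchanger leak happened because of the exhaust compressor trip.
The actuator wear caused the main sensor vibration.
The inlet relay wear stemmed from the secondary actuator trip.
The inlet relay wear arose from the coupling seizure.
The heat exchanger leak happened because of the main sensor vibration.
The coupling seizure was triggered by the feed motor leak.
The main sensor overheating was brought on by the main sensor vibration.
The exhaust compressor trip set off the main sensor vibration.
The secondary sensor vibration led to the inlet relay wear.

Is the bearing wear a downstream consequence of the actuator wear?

There is a causal chain: the actuator wear → the main sensor vibration → the main sensor overheating → the bearing wear.

Yes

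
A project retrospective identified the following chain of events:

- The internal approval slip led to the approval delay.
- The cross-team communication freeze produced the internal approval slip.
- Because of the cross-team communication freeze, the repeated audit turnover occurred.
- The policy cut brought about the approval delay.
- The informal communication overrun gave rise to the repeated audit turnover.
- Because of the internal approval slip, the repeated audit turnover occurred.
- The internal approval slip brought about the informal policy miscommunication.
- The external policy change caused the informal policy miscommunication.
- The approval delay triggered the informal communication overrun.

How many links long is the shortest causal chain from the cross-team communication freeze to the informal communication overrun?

Shortest chain: the cross-team communication freeze → the internal approval slip → the approval delay → the informal communication overrun.

3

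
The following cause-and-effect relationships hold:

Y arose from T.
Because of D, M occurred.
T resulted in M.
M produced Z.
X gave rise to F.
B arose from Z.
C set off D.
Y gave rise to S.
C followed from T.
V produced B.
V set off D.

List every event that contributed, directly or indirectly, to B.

Immediate causes of B: V, Z.
Further upstream: T, C, D, M.

C, D, M, T, V, Z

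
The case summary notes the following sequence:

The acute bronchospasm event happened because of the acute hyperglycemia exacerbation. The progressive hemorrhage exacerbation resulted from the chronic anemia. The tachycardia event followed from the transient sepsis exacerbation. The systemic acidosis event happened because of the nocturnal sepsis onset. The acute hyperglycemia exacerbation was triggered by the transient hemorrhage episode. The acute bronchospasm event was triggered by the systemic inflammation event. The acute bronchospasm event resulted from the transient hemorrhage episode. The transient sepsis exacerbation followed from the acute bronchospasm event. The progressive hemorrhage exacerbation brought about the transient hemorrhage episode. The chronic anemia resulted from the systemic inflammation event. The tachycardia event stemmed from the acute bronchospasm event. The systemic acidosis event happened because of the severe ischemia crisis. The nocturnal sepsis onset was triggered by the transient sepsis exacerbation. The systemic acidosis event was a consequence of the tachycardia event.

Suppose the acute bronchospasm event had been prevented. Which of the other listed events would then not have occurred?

Downstream of the acute bronchospasm event: the transient sepsis exacerbation, the tachycardia event, the nocturnal sepsis onset, the systemic acidosis event.
Of those, still caused via another path: the systemic acidosis event.
The remainder have no surviving cause.

the nocturnal sepsis onset, the tachycardia event, the transient sepsis exacerbation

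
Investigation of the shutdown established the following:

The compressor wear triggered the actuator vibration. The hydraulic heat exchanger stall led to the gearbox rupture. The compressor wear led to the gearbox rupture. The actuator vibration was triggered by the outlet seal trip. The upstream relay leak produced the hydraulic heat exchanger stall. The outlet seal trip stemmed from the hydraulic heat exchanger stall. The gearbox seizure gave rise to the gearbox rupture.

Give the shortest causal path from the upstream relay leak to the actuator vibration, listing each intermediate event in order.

the upstream relay leak → the hydraulic heat exchanger stall
the hydraulic heat exchanger stall → the outlet seal trip
the outlet seal trip → the actuator vibration
Length: 3 steps.

the upstream relay leak → the hydraulic heat exchanger stall → the outlet seal trip → the actuator vibration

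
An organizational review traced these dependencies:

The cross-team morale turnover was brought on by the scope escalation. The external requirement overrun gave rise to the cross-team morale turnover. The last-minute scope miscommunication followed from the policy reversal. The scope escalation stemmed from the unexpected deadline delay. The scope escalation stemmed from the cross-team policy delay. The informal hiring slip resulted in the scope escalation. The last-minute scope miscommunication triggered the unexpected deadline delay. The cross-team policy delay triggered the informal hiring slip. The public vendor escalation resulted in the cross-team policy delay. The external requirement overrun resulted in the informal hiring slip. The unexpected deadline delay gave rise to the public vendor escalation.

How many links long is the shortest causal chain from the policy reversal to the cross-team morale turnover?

4

Shortest chain: the policy reversal → the last-minute scope miscommunication → the unexpected deadline delay → the scope escalation → the cross-team morale turnover.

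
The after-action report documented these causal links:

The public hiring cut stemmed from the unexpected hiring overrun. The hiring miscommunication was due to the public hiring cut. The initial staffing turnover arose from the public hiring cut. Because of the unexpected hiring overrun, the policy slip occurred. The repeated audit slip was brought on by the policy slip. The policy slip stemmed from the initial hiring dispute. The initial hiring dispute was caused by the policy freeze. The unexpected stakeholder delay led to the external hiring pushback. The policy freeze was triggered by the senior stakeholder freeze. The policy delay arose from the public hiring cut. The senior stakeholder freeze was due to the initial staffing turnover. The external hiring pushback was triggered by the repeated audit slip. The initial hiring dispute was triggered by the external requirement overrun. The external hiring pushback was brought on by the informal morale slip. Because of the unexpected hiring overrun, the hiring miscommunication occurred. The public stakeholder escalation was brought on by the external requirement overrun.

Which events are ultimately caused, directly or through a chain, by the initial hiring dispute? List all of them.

Direct effects: the policy slip.
2 steps out: the repeated audit slip.
3 steps out: the external hiring pushback.
Not reachable from it: the external requirement overrun, the public stakeholder escalation, the unexpected hiring overrun, the public hiring cut, the initial staffing turnover, the policy delay, the senior stakeholder freeze, the policy freeze, the informal morale slip, the unexpected stakeholder delay, the hiring miscommunication.

the external hiring pushback, the policy slip, the repeated audit slip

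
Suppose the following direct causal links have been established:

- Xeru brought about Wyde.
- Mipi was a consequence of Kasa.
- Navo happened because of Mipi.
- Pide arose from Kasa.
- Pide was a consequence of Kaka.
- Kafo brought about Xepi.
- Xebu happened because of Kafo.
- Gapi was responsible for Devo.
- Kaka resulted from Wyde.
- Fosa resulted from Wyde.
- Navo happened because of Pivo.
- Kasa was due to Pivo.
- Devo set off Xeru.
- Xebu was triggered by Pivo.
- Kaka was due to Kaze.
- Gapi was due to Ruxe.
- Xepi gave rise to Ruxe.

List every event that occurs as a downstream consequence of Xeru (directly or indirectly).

Direct effects: Wyde.
2 steps out: Fosa, Kaka.
3 steps out: Pide.
Not reachable from it: Pivo, Kafo, Xepi, Ruxe, Xebu, Kasa, Gapi, Devo, Kaze, Mipi, Navo.

Fosa, Kaka, Pide, Wyde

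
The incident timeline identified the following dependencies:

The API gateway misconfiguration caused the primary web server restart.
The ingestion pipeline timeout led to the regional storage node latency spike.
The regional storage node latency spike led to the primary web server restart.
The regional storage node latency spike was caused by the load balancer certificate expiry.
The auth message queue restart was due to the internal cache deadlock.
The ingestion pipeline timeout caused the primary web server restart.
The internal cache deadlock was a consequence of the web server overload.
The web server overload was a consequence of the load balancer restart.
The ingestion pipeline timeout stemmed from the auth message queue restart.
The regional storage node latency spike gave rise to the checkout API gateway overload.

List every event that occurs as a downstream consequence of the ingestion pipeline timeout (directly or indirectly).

the checkout API gateway overload, the primary web server restart, the regional storage node latency spike

Direct effects: the regional storage node latency spike, the primary web server restart.
2 steps out: the checkout API gateway overload.
Not reachable from it: the load balancer restart, the API gateway misconfiguration, the load balancer certificate expiry, the web server overload, the internal cache deadlock, the auth message queue restart.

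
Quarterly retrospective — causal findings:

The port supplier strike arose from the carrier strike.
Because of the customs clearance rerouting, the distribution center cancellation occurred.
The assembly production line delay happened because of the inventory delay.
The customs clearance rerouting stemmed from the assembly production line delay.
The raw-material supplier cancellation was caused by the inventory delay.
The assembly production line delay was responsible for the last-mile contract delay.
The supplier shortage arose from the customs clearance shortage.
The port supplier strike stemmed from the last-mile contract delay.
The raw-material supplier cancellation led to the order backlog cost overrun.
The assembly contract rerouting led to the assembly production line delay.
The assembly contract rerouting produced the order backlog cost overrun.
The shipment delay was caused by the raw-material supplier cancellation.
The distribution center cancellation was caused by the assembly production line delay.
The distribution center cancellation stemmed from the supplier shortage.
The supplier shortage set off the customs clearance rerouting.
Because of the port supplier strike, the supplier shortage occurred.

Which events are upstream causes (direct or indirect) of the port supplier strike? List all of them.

the assembly contract rerouting, the assembly production line delay, the carrier strike, the inventory delay, the last-mile contract delay

Immediate causes of the port supplier strike: the carrier strike, the last-mile contract delay.
Further upstream: the assembly contract rerouting, the inventory delay, the assembly production line delay.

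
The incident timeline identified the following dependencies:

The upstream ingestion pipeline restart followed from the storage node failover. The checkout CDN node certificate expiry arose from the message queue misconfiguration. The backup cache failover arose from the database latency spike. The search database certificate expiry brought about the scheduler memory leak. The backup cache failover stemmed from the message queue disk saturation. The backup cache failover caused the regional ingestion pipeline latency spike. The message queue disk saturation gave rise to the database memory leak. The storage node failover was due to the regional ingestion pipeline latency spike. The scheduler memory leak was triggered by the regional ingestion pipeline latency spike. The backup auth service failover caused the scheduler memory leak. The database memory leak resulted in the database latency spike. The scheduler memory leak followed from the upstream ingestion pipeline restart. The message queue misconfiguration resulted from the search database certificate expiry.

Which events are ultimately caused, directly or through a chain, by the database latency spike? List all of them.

Direct effects: the backup cache failover.
2 steps out: the regional ingestion pipeline latency spike.
3 steps out: the storage node failover, the scheduler memory leak.
4 steps out: the upstream ingestion pipeline restart.
Not reachable from it: the message queue disk saturation, the database memory leak, the search database certificate expiry, the message queue misconfiguration, the backup auth service failover, the checkout CDN node certificate expiry.

the backup cache failover, the regional ingestion pipeline latency spike, the scheduler memory leak, the storage node failover, the upstream ingestion pipeline restart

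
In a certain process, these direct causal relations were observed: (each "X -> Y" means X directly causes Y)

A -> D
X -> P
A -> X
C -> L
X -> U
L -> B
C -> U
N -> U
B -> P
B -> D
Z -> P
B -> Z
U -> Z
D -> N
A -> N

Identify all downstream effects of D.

Direct effects: N.
2 steps out: U.
3 steps out: Z.
4 steps out: P.
Not reachable from it: A, X, C, L, B.

N, P, U, Z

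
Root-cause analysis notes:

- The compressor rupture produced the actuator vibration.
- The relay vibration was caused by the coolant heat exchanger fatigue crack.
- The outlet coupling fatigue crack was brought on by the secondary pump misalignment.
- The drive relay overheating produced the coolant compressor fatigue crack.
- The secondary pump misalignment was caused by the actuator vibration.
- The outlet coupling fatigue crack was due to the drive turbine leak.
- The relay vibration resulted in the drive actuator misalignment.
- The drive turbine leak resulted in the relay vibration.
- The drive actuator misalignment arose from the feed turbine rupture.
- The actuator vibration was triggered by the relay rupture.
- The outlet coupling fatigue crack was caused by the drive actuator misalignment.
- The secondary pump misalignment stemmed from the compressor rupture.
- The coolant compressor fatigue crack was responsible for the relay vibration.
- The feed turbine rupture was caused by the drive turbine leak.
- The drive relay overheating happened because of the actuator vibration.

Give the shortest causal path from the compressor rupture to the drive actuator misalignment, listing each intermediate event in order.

the compressor rupture → the actuator vibration
the actuator vibration → the drive relay overheating
the drive relay overheating → the coolant compressor fatigue crack
the coolant compressor fatigue crack → the relay vibration
the relay vibration → the drive actuator misalignment
Length: 5 steps.

the compressor rupture → the actuator vibration → the drive relay overheating → the coolant compressor fatigue crack → the relay vibration → the drive actuator misalignment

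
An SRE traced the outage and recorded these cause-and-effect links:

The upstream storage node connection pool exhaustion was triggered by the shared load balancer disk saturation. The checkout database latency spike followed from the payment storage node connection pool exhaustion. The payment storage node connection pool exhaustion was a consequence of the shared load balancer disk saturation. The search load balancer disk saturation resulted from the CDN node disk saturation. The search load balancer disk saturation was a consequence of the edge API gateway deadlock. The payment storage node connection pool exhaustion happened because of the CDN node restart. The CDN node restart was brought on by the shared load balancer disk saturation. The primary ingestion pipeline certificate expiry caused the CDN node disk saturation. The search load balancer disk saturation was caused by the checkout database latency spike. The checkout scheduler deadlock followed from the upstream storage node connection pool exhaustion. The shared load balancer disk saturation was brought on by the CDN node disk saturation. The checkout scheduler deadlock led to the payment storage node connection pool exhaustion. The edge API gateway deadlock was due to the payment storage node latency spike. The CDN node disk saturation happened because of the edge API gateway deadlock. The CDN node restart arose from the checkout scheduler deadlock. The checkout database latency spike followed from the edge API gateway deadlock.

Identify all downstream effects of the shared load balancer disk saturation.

the CDN node restart, the checkout database latency spike, the checkout scheduler deadlock, the payment storage node connection pool exhaustion, the search load balancer disk saturation, the upstream storage node connection pool exhaustion

Direct effects: the upstream storage node connection pool exhaustion, the CDN node restart, the payment storage node connection pool exhaustion.
2 steps out: the checkout scheduler deadlock, the checkout database latency spike.
3 steps out: the search load balancer disk saturation.
Not reachable from it: the primary ingestion pipeline certificate expiry, the payment storage node latency spike, the edge API gateway deadlock, the CDN node disk saturation.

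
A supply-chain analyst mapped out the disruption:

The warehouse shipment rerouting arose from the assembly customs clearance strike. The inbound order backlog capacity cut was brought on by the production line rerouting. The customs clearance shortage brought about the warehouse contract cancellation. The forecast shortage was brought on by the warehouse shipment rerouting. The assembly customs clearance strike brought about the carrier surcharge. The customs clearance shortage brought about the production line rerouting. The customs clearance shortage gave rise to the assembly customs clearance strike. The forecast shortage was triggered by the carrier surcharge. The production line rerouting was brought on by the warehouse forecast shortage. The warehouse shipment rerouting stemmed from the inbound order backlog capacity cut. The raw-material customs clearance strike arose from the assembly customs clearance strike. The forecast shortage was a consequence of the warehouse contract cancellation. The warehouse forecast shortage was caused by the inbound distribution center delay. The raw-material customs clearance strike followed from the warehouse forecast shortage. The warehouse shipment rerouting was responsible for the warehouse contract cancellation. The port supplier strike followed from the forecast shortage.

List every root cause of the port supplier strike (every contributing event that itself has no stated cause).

Tracing upstream from the port supplier strike: the port supplier strike ← the forecast shortage ← the warehouse shipment rerouting ← the inbound order backlog capacity cut ← the production line rerouting ← the warehouse forecast shortage ← the inbound distribution center delay.
A separate upstream branch: the port supplier strike ← the forecast shortage ← the warehouse contract cancellation ← the customs clearance shortage.
Each of those chain origins has no stated cause.

the customs clearance shortage, the inbound distribution center delay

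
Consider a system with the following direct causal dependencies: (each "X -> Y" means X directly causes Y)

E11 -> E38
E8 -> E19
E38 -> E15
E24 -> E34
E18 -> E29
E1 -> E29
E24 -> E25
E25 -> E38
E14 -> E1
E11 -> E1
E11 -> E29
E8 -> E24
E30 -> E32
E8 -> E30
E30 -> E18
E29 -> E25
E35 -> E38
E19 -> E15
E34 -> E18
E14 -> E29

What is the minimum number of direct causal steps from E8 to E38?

3

Shortest chain: E8 → E24 → E25 → E38.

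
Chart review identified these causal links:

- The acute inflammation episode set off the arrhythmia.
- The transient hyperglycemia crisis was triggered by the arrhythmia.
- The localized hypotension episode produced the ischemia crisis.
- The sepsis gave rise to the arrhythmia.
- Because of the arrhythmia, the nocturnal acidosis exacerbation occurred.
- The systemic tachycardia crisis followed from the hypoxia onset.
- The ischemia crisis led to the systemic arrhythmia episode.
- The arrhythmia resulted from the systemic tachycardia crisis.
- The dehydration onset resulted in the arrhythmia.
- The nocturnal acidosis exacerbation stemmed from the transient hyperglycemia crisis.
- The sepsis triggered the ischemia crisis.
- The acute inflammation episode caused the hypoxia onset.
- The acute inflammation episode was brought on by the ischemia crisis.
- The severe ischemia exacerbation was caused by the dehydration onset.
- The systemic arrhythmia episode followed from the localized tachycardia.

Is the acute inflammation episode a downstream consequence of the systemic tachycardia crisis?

No

The systemic tachycardia crisis leads to the arrhythmia, the transient hyperglycemia crisis, the nocturnal acidosis exacerbation; the acute inflammation episode is not among them.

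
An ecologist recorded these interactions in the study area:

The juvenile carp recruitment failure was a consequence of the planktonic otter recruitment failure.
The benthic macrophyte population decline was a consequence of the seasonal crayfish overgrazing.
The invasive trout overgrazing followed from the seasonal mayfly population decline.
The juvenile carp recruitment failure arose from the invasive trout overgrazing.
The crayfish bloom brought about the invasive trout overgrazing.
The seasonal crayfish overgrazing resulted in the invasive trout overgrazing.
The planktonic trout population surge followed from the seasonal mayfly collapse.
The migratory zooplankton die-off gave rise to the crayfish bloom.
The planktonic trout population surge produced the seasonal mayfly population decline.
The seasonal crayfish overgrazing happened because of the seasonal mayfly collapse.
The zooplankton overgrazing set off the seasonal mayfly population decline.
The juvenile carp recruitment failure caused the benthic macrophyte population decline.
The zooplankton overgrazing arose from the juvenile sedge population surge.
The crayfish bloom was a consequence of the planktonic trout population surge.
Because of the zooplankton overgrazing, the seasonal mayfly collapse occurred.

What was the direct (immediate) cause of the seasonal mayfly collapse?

the zooplankton overgrazing

Upstream contributors include the juvenile sedge population surge, but only the zooplankton overgrazing feeds directly into the seasonal mayfly collapse.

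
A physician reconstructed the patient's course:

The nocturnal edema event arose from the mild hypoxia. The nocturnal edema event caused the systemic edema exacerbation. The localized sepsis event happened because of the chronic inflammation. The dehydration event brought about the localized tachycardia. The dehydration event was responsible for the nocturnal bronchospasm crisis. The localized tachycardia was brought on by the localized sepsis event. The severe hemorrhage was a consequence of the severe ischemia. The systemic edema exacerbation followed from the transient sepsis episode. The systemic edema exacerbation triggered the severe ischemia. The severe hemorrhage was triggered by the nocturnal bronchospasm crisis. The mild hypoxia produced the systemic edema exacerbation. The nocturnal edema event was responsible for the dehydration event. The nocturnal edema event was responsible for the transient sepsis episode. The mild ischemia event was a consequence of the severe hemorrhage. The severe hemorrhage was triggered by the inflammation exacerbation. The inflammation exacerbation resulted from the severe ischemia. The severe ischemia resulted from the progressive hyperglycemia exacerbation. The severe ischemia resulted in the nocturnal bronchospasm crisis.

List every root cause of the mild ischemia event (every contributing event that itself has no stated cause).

Tracing upstream from the mild ischemia event: the mild ischemia event ← the severe hemorrhage ← the severe ischemia ← the systemic edema exacerbation ← the mild hypoxia.
A separate upstream branch: the mild ischemia event ← the severe hemorrhage ← the severe ischemia ← the progressive hyperglycemia exacerbation.
Each of those chain origins has no stated cause.

the mild hypoxia, the progressive hyperglycemia exacerbation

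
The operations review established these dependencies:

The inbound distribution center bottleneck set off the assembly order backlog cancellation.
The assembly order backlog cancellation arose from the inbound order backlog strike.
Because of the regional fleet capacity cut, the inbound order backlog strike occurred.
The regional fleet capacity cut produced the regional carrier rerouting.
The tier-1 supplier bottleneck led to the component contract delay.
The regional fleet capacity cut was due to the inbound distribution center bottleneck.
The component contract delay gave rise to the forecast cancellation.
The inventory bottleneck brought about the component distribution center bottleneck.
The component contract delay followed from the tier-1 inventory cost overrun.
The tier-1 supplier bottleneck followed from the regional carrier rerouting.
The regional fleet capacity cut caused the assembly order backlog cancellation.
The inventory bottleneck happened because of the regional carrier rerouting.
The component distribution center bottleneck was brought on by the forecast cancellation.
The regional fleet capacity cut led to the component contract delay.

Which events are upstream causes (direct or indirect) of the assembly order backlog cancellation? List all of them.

the inbound distribution center bottleneck, the inbound order backlog strike, the regional fleet capacity cut

Immediate causes of the assembly order backlog cancellation: the inbound distribution center bottleneck, the regional fleet capacity cut, the inbound order backlog strike.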